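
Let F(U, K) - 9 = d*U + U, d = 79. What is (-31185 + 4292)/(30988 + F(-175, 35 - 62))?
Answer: -26893/16997 ≈ -1.5822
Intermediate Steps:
F(U, K) = 9 + 80*U (F(U, K) = 9 + (79*U + U) = 9 + 80*U)
(-31185 + 4292)/(30988 + F(-175, 35 - 62)) = (-31185 + 4292)/(30988 + (9 + 80*(-175))) = -26893/(30988 + (9 - 14000)) = -26893/(30988 - 13991) = -26893/16997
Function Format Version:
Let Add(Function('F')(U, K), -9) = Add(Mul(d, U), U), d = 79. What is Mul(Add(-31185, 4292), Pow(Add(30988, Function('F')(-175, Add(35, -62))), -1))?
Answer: Rational(-26893, 16997) ≈ -1.5822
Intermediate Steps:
Function('F')(U, K) = Add(9, Mul(80, U)) (Function('F')(U, K) = Add(9, Add(Mul(79, U), U)) = Add(9, Mul(80, U)))
Mul(Add(-31185, 4292), Pow(Add(30988, Function('F')(-175, Add(35, -62))), -1)) = Mul(Add(-31185, 4292), Pow(Add(30988, Add(9, Mul(80, -175))), -1)) = Mul(-26893, Pow(Add(30988, Add(9, -14000)), -1)) = Mul(-26893, Pow(Add(30988, -13991), -1)) = Mul(-26893, Pow(16997, -1)) = Mul(-26893, Rational(1, 16997)) = Rational(-26893, 16997)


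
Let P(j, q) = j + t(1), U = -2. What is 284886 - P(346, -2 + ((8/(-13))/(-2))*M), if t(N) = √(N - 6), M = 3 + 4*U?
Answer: 284540 - I*√5 ≈ 2.8454e+5 - 2.2361*I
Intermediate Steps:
M = -5 (M = 3 + 4*(-2) = 3 - 8 = -5)
t(N) = √(-6 + N)
P(j, q) = j + I*√5 (P(j, q) = j + √(-6 + 1) = j + √(-5) = j + I*√5)
284886 - P(346, -2 + ((8/(-13))/(-2))*M) = 284886 - (346 + I*√5) = 284886 + (-346 - I*√5) = 284540 - I*√5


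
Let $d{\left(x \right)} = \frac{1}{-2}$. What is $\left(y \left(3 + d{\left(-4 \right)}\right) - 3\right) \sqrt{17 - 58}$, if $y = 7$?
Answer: $\frac{29 i \sqrt{41}}{2} \approx 92.845 i$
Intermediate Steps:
$d{\left(x \right)} = - \frac{1}{2}$
$\left(y \left(3 + d{\left(-4 \right)}\right) - 3\right) \sqrt{17 - 58} = \left(7 \left(3 - \frac{1}{2}\right) - 3\right) \sqrt{17 - 58} = \left(7 \cdot \frac{5}{2} - 3\right) \sqrt{-41} = \left(\frac{35}{2} - 3\right) i \sqrt{41} = \frac{29 i \sqrt{41}}{2}$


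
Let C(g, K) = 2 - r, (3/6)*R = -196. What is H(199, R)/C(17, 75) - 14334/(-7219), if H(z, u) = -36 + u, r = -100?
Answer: -813832/368169 ≈ -2.2105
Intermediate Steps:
R = -392 (R = 2*(-196) = -392)
C(g, K) = 102 (C(g, K) = 2 - 1*(-100) = 2 + 100 = 102)
H(199, R)/C(17, 75) - 14334/(-7219) = (-36 - 392)/102 - 14334/(-7219) = -428*1/102 - 14334*(-1/7219) = -214/51 + 14334/7219 = -813832/368169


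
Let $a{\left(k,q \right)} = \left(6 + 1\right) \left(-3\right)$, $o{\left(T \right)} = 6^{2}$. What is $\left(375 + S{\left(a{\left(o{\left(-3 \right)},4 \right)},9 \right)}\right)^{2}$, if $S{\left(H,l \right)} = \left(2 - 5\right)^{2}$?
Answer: $147456$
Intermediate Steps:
$o{\left(T \right)} = 36$
$a{\left(k,q \right)} = -21$ ($a{\left(k,q \right)} = 7 \left(-3\right) = -21$)
$S{\left(H,l \right)} = 9$ ($S{\left(H,l \right)} = \left(-3\right)^{2} = 9$)
$\left(375 + S{\left(a{\left(o{\left(-3 \right)},4 \right)},9 \right)}\right)^{2} = \left(375 + 9\right)^{2} = 384^{2} = 147456$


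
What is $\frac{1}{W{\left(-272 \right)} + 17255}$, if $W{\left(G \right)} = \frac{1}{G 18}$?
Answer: $\frac{4896}{84480479} \approx 5.7954 \cdot 10^{-5}$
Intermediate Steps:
$W{\left(G \right)} = \frac{1}{18 G}$
$\frac{1}{W{\left(-272 \right)} + 17255} = \frac{1}{\frac{1}{18 \left(-272\right)} + 17255} = \frac{1}{\frac{1}{18} \left(- \frac{1}{272}\right) + 17255} = \frac{1}{- \frac{1}{4896} + 17255} = \frac{1}{\frac{84480479}{4896}} = \frac{4896}{84480479}$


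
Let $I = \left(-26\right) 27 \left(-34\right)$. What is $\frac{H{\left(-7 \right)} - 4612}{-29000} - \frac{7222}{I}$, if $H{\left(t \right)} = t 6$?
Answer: $- \frac{12294541}{86521500} \approx -0.1421$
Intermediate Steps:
$I = 23868$ ($I = \left(-702\right) \left(-34\right) = 23868$)
$H{\left(t \right)} = 6 t$
$\frac{H{\left(-7 \right)} - 4612}{-29000} - \frac{7222}{I} = \frac{6 \left(-7\right) - 4612}{-29000} - \frac{7222}{23868} = \left(-42 - 4612\right) \left(- \frac{1}{29000}\right) - \frac{3611}{11934} = \left(-4654\right) \left(- \frac{1}{29000}\right) - \frac{3611}{11934} = \frac{2327}{14500} - \frac{3611}{11934} = - \frac{12294541}{86521500}$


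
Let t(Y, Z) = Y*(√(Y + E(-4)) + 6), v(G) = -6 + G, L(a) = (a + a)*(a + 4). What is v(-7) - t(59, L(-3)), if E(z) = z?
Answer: -367 - 59*√55 ≈ -804.56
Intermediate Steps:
L(a) = 2*a*(4 + a) (L(a) = (2*a)*(4 + a) = 2*a*(4 + a))
t(Y, Z) = Y*(6 + √(-4 + Y)) (t(Y, Z) = Y*(√(Y - 4) + 6) = Y*(√(-4 + Y) + 6) = Y*(6 + √(-4 + Y)))
v(-7) - t(59, L(-3)) = (-6 - 7) - 59*(6 + √(-4 + 59)) = -13 - 59*(6 + √55) = -13 - (354 + 59*√55) = -13 + (-354 - 59*√55) = -367 - 59*√55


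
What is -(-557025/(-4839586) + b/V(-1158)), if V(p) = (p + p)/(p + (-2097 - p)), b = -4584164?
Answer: 3876908313833349/934040098 ≈ 4.1507e+6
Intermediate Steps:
V(p) = -2*p/2097 (V(p) = (2*p)/(-2097) = (2*p)*(-1/2097) = -2*p/2097)
-(-557025/(-4839586) + b/V(-1158)) = -(-557025/(-4839586) - 4584164/((-2/2097*(-1158)))) = -(-557025*(-1/4839586) - 4584164/772/699) = -(557025/4839586 - 4584164*699/772) = -(557025/4839586 - 801082659/193) = -1*(-3876908313833349/934040098) = 3876908313833349/934040098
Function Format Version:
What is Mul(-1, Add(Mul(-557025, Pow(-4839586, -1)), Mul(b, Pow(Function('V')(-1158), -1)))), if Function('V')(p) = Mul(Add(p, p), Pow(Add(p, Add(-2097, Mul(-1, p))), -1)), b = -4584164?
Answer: Rational(3876908313833349, 934040098) ≈ 4.1507e+6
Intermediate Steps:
Function('V')(p) = Mul(Rational(-2, 2097), p) (Function('V')(p) = Mul(Mul(2, p), Pow(-2097, -1)) = Mul(Mul(2, p), Rational(-1, 2097)) = Mul(Rational(-2, 2097), p))
Mul(-1, Add(Mul(-557025, Pow(-4839586, -1)), Mul(b, Pow(Function('V')(-1158), -1)))) = Mul(-1, Add(Mul(-557025, Pow(-4839586, -1)), Mul(-4584164, Pow(Mul(Rational(-2, 2097), -1158), -1)))) = Mul(-1, Add(Mul(-557025, Rational(-1, 4839586)), Mul(-4584164, Pow(Rational(772, 699), -1)))) = Mul(-1, Add(Rational(557025, 4839586), Mul(-4584164, Rational(699, 772)))) = Mul(-1, Add(Rational(557025, 4839586), Rational(-801082659, 193))) = Mul(-1, Rational(-3876908313833349, 934040098)) = Rational(3876908313833349, 934040098)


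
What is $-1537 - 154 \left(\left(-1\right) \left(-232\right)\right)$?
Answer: $-37265$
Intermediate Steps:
$-1537 - 154 \left(\left(-1\right) \left(-232\right)\right) = -1537 - 35728 = -37265$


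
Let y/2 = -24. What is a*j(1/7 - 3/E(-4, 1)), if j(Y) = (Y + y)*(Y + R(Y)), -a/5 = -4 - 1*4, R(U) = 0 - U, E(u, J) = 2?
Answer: 0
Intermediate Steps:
y = -48 (y = 2*(-24) = -48)
R(U) = -U
a = 40 (a = -5*(-4 - 1*4) = -5*(-4 - 4) = -5*(-8) = 40)
j(Y) = 0 (j(Y) = (Y - 48)*(Y - Y) = (-48 + Y)*0 = 0)
a*j(1/7 - 3/E(-4, 1)) = 40*0 = 0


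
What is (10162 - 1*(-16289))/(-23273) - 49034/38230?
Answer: -1076195006/444863395 ≈ -2.4192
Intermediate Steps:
(10162 - 1*(-16289))/(-23273) - 49034/38230 = (10162 + 16289)*(-1/23273) - 49034*1/38230 = 26451*(-1/23273) - 24517/19115 = -26451/23273 - 24517/19115 = -1076195006/444863395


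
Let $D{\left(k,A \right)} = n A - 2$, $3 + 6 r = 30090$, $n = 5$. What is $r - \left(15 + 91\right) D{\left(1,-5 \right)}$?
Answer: $\frac{15753}{2} \approx 7876.5$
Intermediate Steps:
$r = \frac{10029}{2}$ ($r = - \frac{1}{2} + \frac{1}{6} \cdot 30090 = - \frac{1}{2} + 5015 = \frac{10029}{2} \approx 5014.5$)
$D{\left(k,A \right)} = -2 + 5 A$ ($D{\left(k,A \right)} = 5 A - 2 = -2 + 5 A$)
$r - \left(15 + 91\right) D{\left(1,-5 \right)} = \frac{10029}{2} - \left(15 + 91\right) \left(-2 + 5 \left(-5\right)\right) = \frac{10029}{2} - 106 \left(-2 - 25\right) = \frac{10029}{2} - 106 \left(-27\right) = \frac{10029}{2} - -2862 = \frac{10029}{2} + 2862 = \frac{15753}{2}$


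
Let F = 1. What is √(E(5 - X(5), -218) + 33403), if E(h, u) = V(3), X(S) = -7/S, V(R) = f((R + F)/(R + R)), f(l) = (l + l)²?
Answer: √300643/3 ≈ 182.77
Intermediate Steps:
f(l) = 4*l² (f(l) = (2*l)² = 4*l²)
V(R) = (1 + R)²/R² (V(R) = 4*((R + 1)/(R + R))² = 4*((1 + R)/((2*R)))² = 4*((1 + R)*(1/(2*R)))² = 4*((1 + R)/(2*R))² = 4*((1 + R)²/(4*R²)) = (1 + R)²/R²)
E(h, u) = 16/9 (E(h, u) = (1 + 3)²/3² = (⅑)*4² = (⅑)*16 = 16/9)
√(E(5 - X(5), -218) + 33403) = √(16/9 + 33403) = √(300643/9) = √300643/3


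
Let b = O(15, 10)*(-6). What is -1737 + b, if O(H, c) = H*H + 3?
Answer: -3105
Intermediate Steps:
O(H, c) = 3 + H**2 (O(H, c) = H**2 + 3 = 3 + H**2)
b = -1368 (b = (3 + 15**2)*(-6) = (3 + 225)*(-6) = 228*(-6) = -1368)
-1737 + b = -1737 - 1368 = -3105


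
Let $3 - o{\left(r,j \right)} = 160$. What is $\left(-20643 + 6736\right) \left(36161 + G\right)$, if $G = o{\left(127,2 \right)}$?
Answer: $-500707628$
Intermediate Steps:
$o{\left(r,j \right)} = -157$ ($o{\left(r,j \right)} = 3 - 160 = -157$)
$G = -157$
$\left(-20643 + 6736\right) \left(36161 + G\right) = \left(-20643 + 6736\right) \left(36161 - 157\right) = \left(-13907\right) 36004 = -500707628$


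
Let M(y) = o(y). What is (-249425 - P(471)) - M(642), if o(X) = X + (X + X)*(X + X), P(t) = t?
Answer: -1899194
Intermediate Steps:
o(X) = X + 4*X² (o(X) = X + (2*X)*(2*X) = X + 4*X²)
M(y) = y*(1 + 4*y)
(-249425 - P(471)) - M(642) = (-249425 - 1*471) - 642*(1 + 4*642) = (-249425 - 471) - 642*(1 + 2568) = -249896 - 642*2569 = -249896 - 1*1649298 = -249896 - 1649298 = -1899194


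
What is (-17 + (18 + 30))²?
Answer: 961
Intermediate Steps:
(-17 + (18 + 30))² = (-17 + 48)² = 31² = 961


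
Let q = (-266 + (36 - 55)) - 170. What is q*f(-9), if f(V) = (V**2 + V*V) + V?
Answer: -69615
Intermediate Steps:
f(V) = V + 2*V**2 (f(V) = (V**2 + V**2) + V = 2*V**2 + V = V + 2*V**2)
q = -455 (q = (-266 - 19) - 170 = -285 - 170 = -455)
q*f(-9) = -(-4095)*(1 + 2*(-9)) = -(-4095)*(1 - 18) = -(-4095)*(-17) = -455*153 = -69615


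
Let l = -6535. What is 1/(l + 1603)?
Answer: -1/4932 ≈ -0.00020276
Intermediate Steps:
1/(l + 1603) = 1/(-6535 + 1603) = 1/(-4932) = -1/4932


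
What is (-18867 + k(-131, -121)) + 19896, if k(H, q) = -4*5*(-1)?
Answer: 1049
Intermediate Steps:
k(H, q) = 20 (k(H, q) = -20*(-1) = 20)
(-18867 + k(-131, -121)) + 19896 = (-18867 + 20) + 19896 = -18847 + 19896 = 1049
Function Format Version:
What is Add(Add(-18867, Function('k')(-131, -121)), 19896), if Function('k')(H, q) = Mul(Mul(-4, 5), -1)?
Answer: 1049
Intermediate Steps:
Function('k')(H, q) = 20 (Function('k')(H, q) = Mul(-20, -1) = 20)
Add(Add(-18867, Function('k')(-131, -121)), 19896) = Add(Add(-18867, 20), 19896) = Add(-18847, 19896) = 1049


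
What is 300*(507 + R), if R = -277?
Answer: 69000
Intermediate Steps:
300*(507 + R) = 300*(507 - 277) = 300*230 = 69000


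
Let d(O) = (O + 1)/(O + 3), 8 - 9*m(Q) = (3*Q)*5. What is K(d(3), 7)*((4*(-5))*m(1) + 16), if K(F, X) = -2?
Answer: -568/9 ≈ -63.111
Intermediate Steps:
m(Q) = 8/9 - 5*Q/3 (m(Q) = 8/9 - 3*Q*5/9 = 8/9 - 5*Q/3)
d(O) = (1 + O)/(3 + O)
K(d(3), 7)*((4*(-5))*m(1) + 16) = -2*((4*(-5))*(8/9 - 5/3*1) + 16) = -2*(-20*(8/9 - 5/3) + 16) = -2*(-20*(-7/9) + 16) = -2*(140/9 + 16) = -2*284/9 = -568/9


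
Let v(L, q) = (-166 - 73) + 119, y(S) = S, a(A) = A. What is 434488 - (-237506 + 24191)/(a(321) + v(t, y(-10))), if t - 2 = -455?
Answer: 29181801/67 ≈ 4.3555e+5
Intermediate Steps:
t = -453 (t = 2 - 455 = -453)
v(L, q) = -120 (v(L, q) = -239 + 119 = -120)
434488 - (-237506 + 24191)/(a(321) + v(t, y(-10))) = 434488 - (-237506 + 24191)/(321 - 120) = 434488 - (-213315)/201 = 434488 - 1*(-71105/67) = 434488 + 71105/67 = 29181801/67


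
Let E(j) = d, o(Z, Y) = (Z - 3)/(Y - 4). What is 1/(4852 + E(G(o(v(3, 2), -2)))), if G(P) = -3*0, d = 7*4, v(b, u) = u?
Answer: 1/4880 ≈ 0.00020492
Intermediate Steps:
o(Z, Y) = (-3 + Z)/(-4 + Y)
d = 28
G(P) = 0
E(j) = 28
1/(4852 + E(G(o(v(3, 2), -2)))) = 1/(4852 + 28) = 1/4880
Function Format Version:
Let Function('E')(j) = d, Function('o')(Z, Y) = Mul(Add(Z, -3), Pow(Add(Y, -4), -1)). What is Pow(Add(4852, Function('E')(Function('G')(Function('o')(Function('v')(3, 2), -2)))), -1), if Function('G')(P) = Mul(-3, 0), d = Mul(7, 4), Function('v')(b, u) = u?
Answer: Rational(1, 4880) ≈ 0.00020492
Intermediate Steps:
Function('o')(Z, Y) = Mul(Pow(Add(-4, Y), -1), Add(-3, Z)) (Function('o')(Z, Y) = Mul(Add(-3, Z), Pow(Add(-4, Y), -1)) = Mul(Pow(Add(-4, Y), -1), Add(-3, Z)))
d = 28
Function('G')(P) = 0
Function('E')(j) = 28
Pow(Add(4852, Function('E')(Function('G')(Function('o')(Function('v')(3, 2), -2)))), -1) = Pow(Add(4852, 28), -1) = Pow(4880, -1) = Rational(1, 4880)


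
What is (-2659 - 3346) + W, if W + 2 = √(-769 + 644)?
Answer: -6007 + 5*I*√5 ≈ -6007.0 + 11.18*I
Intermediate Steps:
W = -2 + 5*I*√5 (W = -2 + √(-769 + 644) = -2 + √(-125) = -2 + 5*I*√5 ≈ -2.0 + 11.18*I)
(-2659 - 3346) + W = (-2659 - 3346) + (-2 + 5*I*√5) = -6005 + (-2 + 5*I*√5) = -6007 + 5*I*√5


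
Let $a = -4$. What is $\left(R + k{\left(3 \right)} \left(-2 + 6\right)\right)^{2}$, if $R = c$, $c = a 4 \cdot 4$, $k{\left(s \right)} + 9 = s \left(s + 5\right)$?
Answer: $16$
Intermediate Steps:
$k{\left(s \right)} = -9 + s \left(5 + s\right)$ ($k{\left(s \right)} = -9 + s \left(s + 5\right) = -9 + s \left(5 + s\right)$)
$c = -64$ ($c = \left(-4\right) 4 \cdot 4 = \left(-16\right) 4 = -64$)
$R = -64$
$\left(R + k{\left(3 \right)} \left(-2 + 6\right)\right)^{2} = \left(-64 + \left(-9 + 3^{2} + 5 \cdot 3\right) \left(-2 + 6\right)\right)^{2} = \left(-64 + \left(-9 + 9 + 15\right) 4\right)^{2} = \left(-64 + 15 \cdot 4\right)^{2} = \left(-64 + 60\right)^{2} = \left(-4\right)^{2} = 16$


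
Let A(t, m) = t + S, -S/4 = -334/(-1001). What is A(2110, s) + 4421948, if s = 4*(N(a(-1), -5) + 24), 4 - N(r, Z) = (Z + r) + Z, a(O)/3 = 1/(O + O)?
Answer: 4428480722/1001 ≈ 4.4241e+6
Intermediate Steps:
S = -1336/1001 (S = -(-1336)/(-1001) = -(-1336)*(-1)/1001 = -4*334/1001 = -1336/1001 ≈ -1.3347)
a(O) = 3/(2*O) (a(O) = 3/(O + O) = 3/((2*O)) = 3*(1/(2*O)) = 3/(2*O))
N(r, Z) = 4 - r - 2*Z (N(r, Z) = 4 - ((Z + r) + Z) = 4 - (r + 2*Z) = 4 + (-r - 2*Z) = 4 - r - 2*Z)
s = 158 (s = 4*((4 - 3/(2*(-1)) - 2*(-5)) + 24) = 4*((4 - 3*(-1)/2 + 10) + 24) = 4*((4 - 1*(-3/2) + 10) + 24) = 4*((4 + 3/2 + 10) + 24) = 4*(31/2 + 24) = 4*(79/2) = 158)
A(t, m) = -1336/1001 + t (A(t, m) = t - 1336/1001 = -1336/1001 + t)
A(2110, s) + 4421948 = (-1336/1001 + 2110) + 4421948 = 2110774/1001 + 4421948 = 4428480722/1001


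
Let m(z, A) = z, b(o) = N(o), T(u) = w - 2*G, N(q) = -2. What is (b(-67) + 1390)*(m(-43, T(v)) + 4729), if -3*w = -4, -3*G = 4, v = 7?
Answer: 6504168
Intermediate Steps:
G = -4/3 (G = -⅓*4 = -4/3 ≈ -1.3333)
w = 4/3 (w = -⅓*(-4) = 4/3 ≈ 1.3333)
T(u) = 4 (T(u) = 4/3 - 2*(-4/3) = 4/3 + 8/3 = 4)
b(o) = -2
(b(-67) + 1390)*(m(-43, T(v)) + 4729) = (-2 + 1390)*(-43 + 4729) = 1388*4686 = 6504168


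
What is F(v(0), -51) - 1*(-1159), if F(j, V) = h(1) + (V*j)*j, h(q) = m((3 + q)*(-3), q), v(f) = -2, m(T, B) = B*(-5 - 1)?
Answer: 949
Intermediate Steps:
m(T, B) = -6*B (m(T, B) = B*(-6) = -6*B)
h(q) = -6*q
F(j, V) = -6 + V*j² (F(j, V) = -6*1 + (V*j)*j = -6 + V*j²)
F(v(0), -51) - 1*(-1159) = (-6 - 51*(-2)²) - 1*(-1159) = (-6 - 51*4) + 1159 = (-6 - 204) + 1159 = -210 + 1159 = 949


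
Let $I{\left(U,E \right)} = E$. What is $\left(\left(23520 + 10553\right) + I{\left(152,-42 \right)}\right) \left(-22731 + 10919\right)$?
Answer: $-401974172$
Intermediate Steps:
$\left(\left(23520 + 10553\right) + I{\left(152,-42 \right)}\right) \left(-22731 + 10919\right) = \left(\left(23520 + 10553\right) - 42\right) \left(-22731 + 10919\right) = \left(34073 - 42\right) \left(-11812\right) = 34031 \left(-11812\right) = -401974172$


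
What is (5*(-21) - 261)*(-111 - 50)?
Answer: 58926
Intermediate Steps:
(5*(-21) - 261)*(-111 - 50) = (-105 - 261)*(-161) = -366*(-161) = 58926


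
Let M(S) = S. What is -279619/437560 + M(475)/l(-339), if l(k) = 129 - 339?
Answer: -26656099/9188760 ≈ -2.9009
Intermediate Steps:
l(k) = -210
-279619/437560 + M(475)/l(-339) = -279619/437560 + 475/(-210) = -279619*1/437560 + 475*(-1/210) = -279619/437560 - 95/42 = -26656099/9188760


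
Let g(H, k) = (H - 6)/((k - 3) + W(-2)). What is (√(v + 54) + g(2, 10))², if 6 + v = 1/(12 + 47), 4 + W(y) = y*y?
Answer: 139761/2891 - 8*√167147/413 ≈ 40.424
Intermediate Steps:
W(y) = -4 + y² (W(y) = -4 + y*y = -4 + y²)
v = -353/59 (v = -6 + 1/(12 + 47) = -6 + 1/59 = -353/59 ≈ -5.9830)
g(H, k) = (-6 + H)/(-3 + k) (g(H, k) = (H - 6)/((k - 3) + (-4 + (-2)²)) = (-6 + H)/((-3 + k) + (-4 + 4)) = (-6 + H)/((-3 + k) + 0) = (-6 + H)/(-3 + k))
(√(v + 54) + g(2, 10))² = (√(-353/59 + 54) + (-6 + 2)/(-3 + 10))² = (√(2833/59) - 4/7)² = (√167147/59 + (⅐)*(-4))² = (√167147/59 - 4/7)² = (-4/7 + √167147/59)²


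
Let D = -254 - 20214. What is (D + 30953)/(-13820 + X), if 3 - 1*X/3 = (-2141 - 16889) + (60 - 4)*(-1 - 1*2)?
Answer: 10485/43783 ≈ 0.23948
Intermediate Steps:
D = -20468
X = 57603 (X = 9 - 3*((-2141 - 16889) + (60 - 4)*(-1 - 1*2)) = 9 - 3*(-19030 + 56*(-1 - 2)) = 9 - 3*(-19030 + 56*(-3)) = 9 - 3*(-19030 - 168) = 9 - 3*(-19198) = 9 + 57594 = 57603)
(D + 30953)/(-13820 + X) = (-20468 + 30953)/(-13820 + 57603) = 10485/43783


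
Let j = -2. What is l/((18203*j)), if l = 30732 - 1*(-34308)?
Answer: -32520/18203 ≈ -1.7865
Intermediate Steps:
l = 65040 (l = 30732 + 34308 = 65040)
l/((18203*j)) = 65040/((18203*(-2))) = 65040/(-36406) = 65040*(-1/36406) = -32520/18203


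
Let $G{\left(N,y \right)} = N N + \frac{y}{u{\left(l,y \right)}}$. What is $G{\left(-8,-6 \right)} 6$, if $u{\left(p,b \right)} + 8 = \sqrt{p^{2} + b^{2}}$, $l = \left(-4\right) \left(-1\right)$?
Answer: $408 + 6 \sqrt{13} \approx 429.63$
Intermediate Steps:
$l = 4$
$u{\left(p,b \right)} = -8 + \sqrt{b^{2} + p^{2}}$ ($u{\left(p,b \right)} = -8 + \sqrt{p^{2} + b^{2}} = -8 + \sqrt{b^{2} + p^{2}}$)
$G{\left(N,y \right)} = N^{2} + \frac{y}{-8 + \sqrt{16 + y^{2}}}$ ($G{\left(N,y \right)} = N N + \frac{y}{-8 + \sqrt{y^{2} + 4^{2}}} = N^{2} + \frac{y}{-8 + \sqrt{y^{2} + 16}} = N^{2} + \frac{y}{-8 + \sqrt{16 + y^{2}}}$)
$G{\left(-8,-6 \right)} 6 = \frac{-6 + \left(-8\right)^{2} \left(-8 + \sqrt{16 + \left(-6\right)^{2}}\right)}{-8 + \sqrt{16 + \left(-6\right)^{2}}} \cdot 6 = \frac{-6 + 64 \left(-8 + \sqrt{16 + 36}\right)}{-8 + \sqrt{16 + 36}} \cdot 6 = \frac{-6 + 64 \left(-8 + \sqrt{52}\right)}{-8 + \sqrt{52}} \cdot 6 = \frac{-6 + 64 \left(-8 + 2 \sqrt{13}\right)}{-8 + 2 \sqrt{13}} \cdot 6 = \frac{-6 - \left(512 - 128 \sqrt{13}\right)}{-8 + 2 \sqrt{13}} \cdot 6 = \frac{-518 + 128 \sqrt{13}}{-8 + 2 \sqrt{13}} \cdot 6 = \frac{6 \left(-518 + 128 \sqrt{13}\right)}{-8 + 2 \sqrt{13}}$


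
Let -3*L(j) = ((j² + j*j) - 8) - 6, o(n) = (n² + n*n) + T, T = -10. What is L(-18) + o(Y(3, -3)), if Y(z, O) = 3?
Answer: -610/3 ≈ -203.33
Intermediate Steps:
o(n) = -10 + 2*n² (o(n) = (n² + n*n) - 10 = (n² + n²) - 10 = 2*n² - 10 = -10 + 2*n²)
L(j) = 14/3 - 2*j²/3 (L(j) = -(((j² + j*j) - 8) - 6)/3 = -(((j² + j²) - 8) - 6)/3 = -((2*j² - 8) - 6)/3 = -((-8 + 2*j²) - 6)/3 = -(-14 + 2*j²)/3 = 14/3 - 2*j²/3)
L(-18) + o(Y(3, -3)) = (14/3 - ⅔*(-18)²) + (-10 + 2*3²) = (14/3 - ⅔*324) + (-10 + 2*9) = (14/3 - 216) + (-10 + 18) = -634/3 + 8 = -610/3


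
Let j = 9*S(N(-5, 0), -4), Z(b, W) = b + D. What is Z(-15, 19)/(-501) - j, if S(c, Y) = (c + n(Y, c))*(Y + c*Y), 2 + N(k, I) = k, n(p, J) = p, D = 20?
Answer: 1190371/501 ≈ 2376.0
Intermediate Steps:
Z(b, W) = 20 + b (Z(b, W) = b + 20 = 20 + b)
N(k, I) = -2 + k
S(c, Y) = (Y + c)*(Y + Y*c) (S(c, Y) = (c + Y)*(Y + c*Y) = (Y + c)*(Y + Y*c))
j = -2376 (j = 9*(-4*(-4 + (-2 - 5) + (-2 - 5)² - 4*(-2 - 5))) = 9*(-4*(-4 - 7 + (-7)² - 4*(-7))) = 9*(-4*(-4 - 7 + 49 + 28)) = 9*(-4*66) = 9*(-264) = -2376)
Z(-15, 19)/(-501) - j = (20 - 15)/(-501) - 1*(-2376) = 5*(-1/501) + 2376 = -5/501 + 2376 = 1190371/501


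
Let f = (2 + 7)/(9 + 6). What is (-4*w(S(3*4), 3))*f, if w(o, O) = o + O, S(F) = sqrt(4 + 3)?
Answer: -36/5 - 12*sqrt(7)/5 ≈ -13.550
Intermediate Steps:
f = 3/5 (f = 9/15 = 9*(1/15) = 3/5 ≈ 0.60000)
S(F) = sqrt(7)
w(o, O) = O + o
(-4*w(S(3*4), 3))*f = -4*(3 + sqrt(7))*(3/5) = (-12 - 4*sqrt(7))*(3/5) = -36/5 - 12*sqrt(7)/5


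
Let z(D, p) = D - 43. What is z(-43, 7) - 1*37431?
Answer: -37517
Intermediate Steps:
z(D, p) = -43 + D
z(-43, 7) - 1*37431 = (-43 - 43) - 1*37431 = -86 - 37431 = -37517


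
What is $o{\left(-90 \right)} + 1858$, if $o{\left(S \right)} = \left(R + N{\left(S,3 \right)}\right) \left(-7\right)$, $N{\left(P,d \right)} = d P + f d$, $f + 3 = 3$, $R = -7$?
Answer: $3797$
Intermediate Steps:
$f = 0$ ($f = -3 + 3 = 0$)
$N{\left(P,d \right)} = P d$ ($N{\left(P,d \right)} = d P + 0 d = P d + 0 = P d$)
$o{\left(S \right)} = 49 - 21 S$ ($o{\left(S \right)} = \left(-7 + S 3\right) \left(-7\right) = \left(-7 + 3 S\right) \left(-7\right) = 49 - 21 S$)
$o{\left(-90 \right)} + 1858 = \left(49 - -1890\right) + 1858 = \left(49 + 1890\right) + 1858 = 1939 + 1858 = 3797$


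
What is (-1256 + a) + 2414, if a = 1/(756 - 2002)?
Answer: 1442867/1246 ≈ 1158.0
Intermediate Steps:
a = -1/1246 (a = 1/(-1246) = -1/1246 ≈ -0.00080257)
(-1256 + a) + 2414 = (-1256 - 1/1246) + 2414 = -1564977/1246 + 2414 = 1442867/1246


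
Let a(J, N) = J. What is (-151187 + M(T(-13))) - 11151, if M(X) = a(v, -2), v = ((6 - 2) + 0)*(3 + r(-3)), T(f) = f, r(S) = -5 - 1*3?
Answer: -162358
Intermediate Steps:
r(S) = -8 (r(S) = -5 - 3 = -8)
v = -20 (v = ((6 - 2) + 0)*(3 - 8) = (4 + 0)*(-5) = 4*(-5) = -20)
M(X) = -20
(-151187 + M(T(-13))) - 11151 = (-151187 - 20) - 11151 = -151207 - 11151 = -162358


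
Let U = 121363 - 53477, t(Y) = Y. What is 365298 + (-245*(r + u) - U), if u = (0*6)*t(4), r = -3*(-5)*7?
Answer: 271687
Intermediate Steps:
U = 67886
r = 105 (r = 15*7 = 105)
u = 0 (u = (0*6)*4 = 0*4 = 0)
365298 + (-245*(r + u) - U) = 365298 + (-245*(105 + 0) - 1*67886) = 365298 + (-245*105 - 67886) = 365298 + (-25725 - 67886) = 365298 - 93611 = 271687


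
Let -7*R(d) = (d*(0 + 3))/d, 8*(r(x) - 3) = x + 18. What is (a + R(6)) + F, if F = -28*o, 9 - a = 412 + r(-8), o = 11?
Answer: -20039/28 ≈ -715.68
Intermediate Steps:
r(x) = 21/4 + x/8 (r(x) = 3 + (x + 18)/8 = 3 + (18 + x)/8 = 3 + (9/4 + x/8) = 21/4 + x/8)
R(d) = -3/7 (R(d) = -d*(0 + 3)/(7*d) = -d*3/(7*d) = -3*d/(7*d) = -⅐*3 = -3/7)
a = -1629/4 (a = 9 - (412 + (21/4 + (⅛)*(-8))) = 9 - (412 + (21/4 - 1)) = 9 - (412 + 17/4) = 9 - 1*1665/4 = 9 - 1665/4 = -1629/4 ≈ -407.25)
F = -308 (F = -28*11 = -308)
(a + R(6)) + F = (-1629/4 - 3/7) - 308 = -11415/28 - 308 = -20039/28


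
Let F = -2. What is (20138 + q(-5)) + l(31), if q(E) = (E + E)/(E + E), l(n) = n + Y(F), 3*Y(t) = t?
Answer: 60508/3 ≈ 20169.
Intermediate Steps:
Y(t) = t/3
l(n) = -⅔ + n (l(n) = n + (⅓)*(-2) = n - ⅔ = -⅔ + n)
q(E) = 1 (q(E) = (2*E)/((2*E)) = (2*E)*(1/(2*E)) = 1)
(20138 + q(-5)) + l(31) = (20138 + 1) + (-⅔ + 31) = 20139 + 91/3 = 60508/3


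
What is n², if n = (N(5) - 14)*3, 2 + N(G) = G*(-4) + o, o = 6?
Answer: 8100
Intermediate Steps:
N(G) = 4 - 4*G (N(G) = -2 + (G*(-4) + 6) = -2 + (-4*G + 6) = -2 + (6 - 4*G) = 4 - 4*G)
n = -90 (n = ((4 - 4*5) - 14)*3 = ((4 - 20) - 14)*3 = (-16 - 14)*3 = -30*3 = -90)
n² = (-90)² = 8100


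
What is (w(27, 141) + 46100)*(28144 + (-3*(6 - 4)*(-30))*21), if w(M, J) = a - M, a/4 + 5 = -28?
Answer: 1466620484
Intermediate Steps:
a = -132 (a = -20 + 4*(-28) = -20 - 112 = -132)
w(M, J) = -132 - M
(w(27, 141) + 46100)*(28144 + (-3*(6 - 4)*(-30))*21) = ((-132 - 1*27) + 46100)*(28144 + (-3*(6 - 4)*(-30))*21) = ((-132 - 27) + 46100)*(28144 + (-3*2*(-30))*21) = (-159 + 46100)*(28144 - 6*(-30)*21) = 45941*(28144 + 180*21) = 45941*(28144 + 3780) = 45941*31924 = 1466620484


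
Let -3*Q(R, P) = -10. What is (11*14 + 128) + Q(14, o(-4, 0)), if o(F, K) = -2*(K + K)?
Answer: 856/3 ≈ 285.33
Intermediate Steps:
o(F, K) = -4*K
Q(R, P) = 10/3 (Q(R, P) = -⅓*(-10) = 10/3)
(11*14 + 128) + Q(14, o(-4, 0)) = (11*14 + 128) + 10/3 = (154 + 128) + 10/3 = 282 + 10/3 = 856/3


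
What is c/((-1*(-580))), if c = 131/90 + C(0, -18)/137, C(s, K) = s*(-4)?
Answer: 131/52200 ≈ 0.0025096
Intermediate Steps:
C(s, K) = -4*s
c = 131/90 (c = 131/90 - 4*0/137 = 131*(1/90) + 0*(1/137) = 131/90 + 0 = 131/90 ≈ 1.4556)
c/((-1*(-580))) = 131/(90*((-1*(-580)))) = (131/90)/580 = (131/90)*(1/580) = 131/52200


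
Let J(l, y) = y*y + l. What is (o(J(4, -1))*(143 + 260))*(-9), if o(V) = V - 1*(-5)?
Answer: -36270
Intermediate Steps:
J(l, y) = l + y**2 (J(l, y) = y**2 + l = l + y**2)
o(V) = 5 + V (o(V) = V + 5 = 5 + V)
(o(J(4, -1))*(143 + 260))*(-9) = ((5 + (4 + (-1)**2))*(143 + 260))*(-9) = ((5 + (4 + 1))*403)*(-9) = ((5 + 5)*403)*(-9) = (10*403)*(-9) = 4030*(-9) = -36270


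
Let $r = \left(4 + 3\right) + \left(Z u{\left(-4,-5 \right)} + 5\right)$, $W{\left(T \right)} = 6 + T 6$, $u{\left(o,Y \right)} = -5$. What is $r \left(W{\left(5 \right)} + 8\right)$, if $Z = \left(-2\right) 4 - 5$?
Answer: $3388$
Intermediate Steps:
$Z = -13$ ($Z = -8 - 5 = -13$)
$W{\left(T \right)} = 6 + 6 T$
$r = 77$ ($r = \left(4 + 3\right) + \left(\left(-13\right) \left(-5\right) + 5\right) = 7 + \left(65 + 5\right) = 7 + 70 = 77$)
$r \left(W{\left(5 \right)} + 8\right) = 77 \left(\left(6 + 6 \cdot 5\right) + 8\right) = 77 \left(\left(6 + 30\right) + 8\right) = 77 \left(36 + 8\right) = 77 \cdot 44 = 3388$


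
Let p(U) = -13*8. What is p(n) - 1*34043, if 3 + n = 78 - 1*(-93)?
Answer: -34147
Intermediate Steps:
n = 168 (n = -3 + (78 - 1*(-93)) = -3 + (78 + 93) = -3 + 171 = 168)
p(U) = -104
p(n) - 1*34043 = -104 - 1*34043 = -104 - 34043 = -34147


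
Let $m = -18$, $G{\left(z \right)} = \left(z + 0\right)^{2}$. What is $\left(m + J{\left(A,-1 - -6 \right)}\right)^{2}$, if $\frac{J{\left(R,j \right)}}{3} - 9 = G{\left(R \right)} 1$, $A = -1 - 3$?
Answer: $3249$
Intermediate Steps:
$A = -4$ ($A = -1 - 3 = -4$)
$G{\left(z \right)} = z^{2}$
$J{\left(R,j \right)} = 27 + 3 R^{2}$ ($J{\left(R,j \right)} = 27 + 3 R^{2} \cdot 1 = 27 + 3 R^{2}$)
$\left(m + J{\left(A,-1 - -6 \right)}\right)^{2} = \left(-18 + \left(27 + 3 \left(-4\right)^{2}\right)\right)^{2} = \left(-18 + \left(27 + 3 \cdot 16\right)\right)^{2} = \left(-18 + \left(27 + 48\right)\right)^{2} = \left(-18 + 75\right)^{2} = 57^{2} = 3249$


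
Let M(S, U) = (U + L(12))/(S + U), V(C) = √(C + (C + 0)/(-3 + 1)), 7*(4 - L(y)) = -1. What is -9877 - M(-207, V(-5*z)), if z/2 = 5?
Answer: -1482129829/150059 + 3695*I/150059 ≈ -9877.0 + 0.024624*I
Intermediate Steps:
z = 10 (z = 2*5 = 10)
L(y) = 29/7 (L(y) = 4 - ⅐*(-1) = 4 + ⅐ = 29/7)
V(C) = √2*√C/2 (V(C) = √(C + C/(-2)) = √(C + C*(-½)) = √(C - C/2) = √(C/2) = √2*√C/2)
M(S, U) = (29/7 + U)/(S + U) (M(S, U) = (U + 29/7)/(S + U) = (29/7 + U)/(S + U))
-9877 - M(-207, V(-5*z)) = -9877 - (29/7 + √2*√(-5*10)/2)/(-207 + √2*√(-5*10)/2) = -9877 - (29/7 + √2*√(-50)/2)/(-207 + √2*√(-50)/2) = -9877 - (29/7 + √2*(5*I*√2)/2)/(-207 + √2*(5*I*√2)/2) = -9877 - (29/7 + 5*I)/(-207 + 5*I) = -9877 - (-207 - 5*I)/42874*(29/7 + 5*I) = -9877 - (-207 - 5*I)*(29/7 + 5*I)/42874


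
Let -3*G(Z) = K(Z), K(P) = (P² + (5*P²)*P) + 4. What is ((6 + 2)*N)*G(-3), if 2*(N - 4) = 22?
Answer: 4880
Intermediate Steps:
N = 15 (N = 4 + (½)*22 = 4 + 11 = 15)
K(P) = 4 + P² + 5*P³ (K(P) = (P² + 5*P³) + 4 = 4 + P² + 5*P³)
G(Z) = -4/3 - 5*Z³/3 - Z²/3 (G(Z) = -(4 + Z² + 5*Z³)/3 = -4/3 - 5*Z³/3 - Z²/3)
((6 + 2)*N)*G(-3) = ((6 + 2)*15)*(-4/3 - 5/3*(-3)³ - ⅓*(-3)²) = (8*15)*(-4/3 - 5/3*(-27) - ⅓*9) = 120*(-4/3 + 45 - 3) = 120*(122/3) = 4880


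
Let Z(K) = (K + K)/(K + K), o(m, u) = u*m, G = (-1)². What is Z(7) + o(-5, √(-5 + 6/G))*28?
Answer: -139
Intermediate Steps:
G = 1
o(m, u) = m*u
Z(K) = 1 (Z(K) = (2*K)/((2*K)) = (2*K)*(1/(2*K)) = 1)
Z(7) + o(-5, √(-5 + 6/G))*28 = 1 - 5*√(-5 + 6/1)*28 = 1 - 5*√(-5 + 6*1)*28 = 1 - 5*√(-5 + 6)*28 = 1 - 5*√1*28 = 1 - 5*1*28 = 1 - 5*28 = 1 - 140 = -139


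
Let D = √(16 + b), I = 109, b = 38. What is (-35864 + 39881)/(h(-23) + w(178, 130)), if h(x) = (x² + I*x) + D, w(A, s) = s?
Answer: -412412/189725 - 1339*√6/379450 ≈ -2.1824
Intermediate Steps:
D = 3*√6 (D = √(16 + 38) = √54 = 3*√6 ≈ 7.3485)
h(x) = x² + 3*√6 + 109*x (h(x) = (x² + 109*x) + 3*√6 = x² + 3*√6 + 109*x)
(-35864 + 39881)/(h(-23) + w(178, 130)) = (-35864 + 39881)/(((-23)² + 3*√6 + 109*(-23)) + 130) = 4017/((529 + 3*√6 - 2507) + 130) = 4017/((-1978 + 3*√6) + 130) = 4017/(-1848 + 3*√6)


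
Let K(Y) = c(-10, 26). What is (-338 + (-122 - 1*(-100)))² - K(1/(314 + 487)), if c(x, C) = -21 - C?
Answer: 129647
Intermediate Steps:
K(Y) = -47 (K(Y) = -21 - 1*26 = -21 - 26 = -47)
(-338 + (-122 - 1*(-100)))² - K(1/(314 + 487)) = (-338 + (-122 - 1*(-100)))² - 1*(-47) = (-338 + (-122 + 100))² + 47 = (-338 - 22)² + 47 = (-360)² + 47 = 129600 + 47 = 129647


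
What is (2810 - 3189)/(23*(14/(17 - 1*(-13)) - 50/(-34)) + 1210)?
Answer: -96645/319912 ≈ -0.30210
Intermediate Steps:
(2810 - 3189)/(23*(14/(17 - 1*(-13)) - 50/(-34)) + 1210) = -379/(23*(14/(17 + 13) - 50*(-1/34)) + 1210) = -379/(23*(14/30 + 25/17) + 1210) = -379/(23*(14*(1/30) + 25/17) + 1210) = -379/(23*(7/15 + 25/17) + 1210) = -379/(23*(494/255) + 1210) = -379/(11362/255 + 1210) = -379/319912/255 = -379*255/319912 = -96645/319912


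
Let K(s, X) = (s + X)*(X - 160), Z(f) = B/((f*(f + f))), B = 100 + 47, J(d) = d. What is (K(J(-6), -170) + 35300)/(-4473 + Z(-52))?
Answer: -72142720/3455691 ≈ -20.876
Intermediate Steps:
B = 147
Z(f) = 147/(2*f²) (Z(f) = 147/((f*(f + f))) = 147/((f*(2*f))) = 147/((2*f²)) = 147*(1/(2*f²)) = 147/(2*f²))
K(s, X) = (-160 + X)*(X + s) (K(s, X) = (X + s)*(-160 + X) = (-160 + X)*(X + s))
(K(J(-6), -170) + 35300)/(-4473 + Z(-52)) = (((-170)² - 160*(-170) - 160*(-6) - 170*(-6)) + 35300)/(-4473 + (147/2)/(-52)²) = ((28900 + 27200 + 960 + 1020) + 35300)/(-4473 + (147/2)*(1/2704)) = (58080 + 35300)/(-4473 + 147/5408) = 93380/(-24189837/5408) = 93380*(-5408/24189837) = -72142720/3455691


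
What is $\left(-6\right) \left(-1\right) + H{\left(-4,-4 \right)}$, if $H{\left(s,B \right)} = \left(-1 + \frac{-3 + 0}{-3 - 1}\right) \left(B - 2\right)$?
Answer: $\frac{15}{2} \approx 7.5$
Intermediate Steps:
$H{\left(s,B \right)} = \frac{1}{2} - \frac{B}{4}$ ($H{\left(s,B \right)} = \left(-1 - \frac{3}{-4}\right) \left(-2 + B\right) = \left(-1 - - \frac{3}{4}\right) \left(-2 + B\right) = \left(-1 + \frac{3}{4}\right) \left(-2 + B\right) = - \frac{-2 + B}{4} = \frac{1}{2} - \frac{B}{4}$)
$\left(-6\right) \left(-1\right) + H{\left(-4,-4 \right)} = \left(-6\right) \left(-1\right) + \left(\frac{1}{2} - -1\right) = 6 + \left(\frac{1}{2} + 1\right) = 6 + \frac{3}{2} = \frac{15}{2}$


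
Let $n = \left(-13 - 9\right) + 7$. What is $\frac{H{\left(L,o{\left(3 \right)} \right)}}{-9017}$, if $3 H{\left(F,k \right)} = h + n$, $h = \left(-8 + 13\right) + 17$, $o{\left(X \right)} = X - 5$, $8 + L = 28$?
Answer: $- \frac{7}{27051} \approx -0.00025877$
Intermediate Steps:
$L = 20$ ($L = -8 + 28 = 20$)
$o{\left(X \right)} = -5 + X$
$h = 22$ ($h = 5 + 17 = 22$)
$n = -15$ ($n = -22 + 7 = -15$)
$H{\left(F,k \right)} = \frac{7}{3}$ ($H{\left(F,k \right)} = \frac{22 - 15}{3} = \frac{1}{3} \cdot 7 = \frac{7}{3}$)
$\frac{H{\left(L,o{\left(3 \right)} \right)}}{-9017} = \frac{7}{3 \left(-9017\right)} = \frac{7}{3} \left(- \frac{1}{9017}\right) = - \frac{7}{27051}$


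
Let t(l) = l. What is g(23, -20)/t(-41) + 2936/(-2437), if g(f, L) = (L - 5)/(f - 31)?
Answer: -1023933/799336 ≈ -1.2810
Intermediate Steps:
g(f, L) = (-5 + L)/(-31 + f)
g(23, -20)/t(-41) + 2936/(-2437) = ((-5 - 20)/(-31 + 23))/(-41) + 2936/(-2437) = (-25/(-8))*(-1/41) + 2936*(-1/2437) = -⅛*(-25)*(-1/41) - 2936/2437 = (25/8)*(-1/41) - 2936/2437 = -25/328 - 2936/2437 = -1023933/799336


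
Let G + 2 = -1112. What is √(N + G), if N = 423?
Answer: I*√691 ≈ 26.287*I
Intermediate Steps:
G = -1114 (G = -2 - 1112 = -1114)
√(N + G) = √(423 - 1114) = √(-691) = I*√691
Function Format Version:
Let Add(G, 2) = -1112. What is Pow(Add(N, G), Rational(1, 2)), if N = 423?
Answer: Mul(I, Pow(691, Rational(1, 2))) ≈ Mul(26.287, I)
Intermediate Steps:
G = -1114 (G = Add(-2, -1112) = -1114)
Pow(Add(N, G), Rational(1, 2)) = Pow(Add(423, -1114), Rational(1, 2)) = Pow(-691, Rational(1, 2)) = Mul(I, Pow(691, Rational(1, 2)))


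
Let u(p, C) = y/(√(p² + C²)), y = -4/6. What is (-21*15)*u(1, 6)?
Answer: 210*√37/37 ≈ 34.524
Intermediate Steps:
y = -⅔ (y = -4*⅙ = -⅔ ≈ -0.66667)
u(p, C) = -2/(3*√(C² + p²)) (u(p, C) = -2/(3*√(p² + C²)) = -2/(3*√(C² + p²)))
(-21*15)*u(1, 6) = (-21*15)*(-2/(3*√(6² + 1²))) = -(-210)/√(36 + 1) = -(-210)/√37 = -(-210)*√37/37 = 210*√37/37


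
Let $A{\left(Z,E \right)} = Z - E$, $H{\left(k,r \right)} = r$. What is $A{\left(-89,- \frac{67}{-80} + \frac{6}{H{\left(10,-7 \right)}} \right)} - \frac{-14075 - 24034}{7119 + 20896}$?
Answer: $- \frac{274923679}{3137680} \approx -87.62$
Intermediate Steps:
$A{\left(-89,- \frac{67}{-80} + \frac{6}{H{\left(10,-7 \right)}} \right)} - \frac{-14075 - 24034}{7119 + 20896} = \left(-89 - \left(- \frac{67}{-80} + \frac{6}{-7}\right)\right) - \frac{-14075 - 24034}{7119 + 20896} = \left(-89 - \left(\left(-67\right) \left(- \frac{1}{80}\right) + 6 \left(- \frac{1}{7}\right)\right)\right) - - \frac{38109}{28015} = \left(-89 - \left(\frac{67}{80} - \frac{6}{7}\right)\right) - \left(-38109\right) \frac{1}{28015} = \left(-89 - - \frac{11}{560}\right) - - \frac{38109}{28015} = \left(-89 + \frac{11}{560}\right) + \frac{38109}{28015} = - \frac{49829}{560} + \frac{38109}{28015} = - \frac{274923679}{3137680}$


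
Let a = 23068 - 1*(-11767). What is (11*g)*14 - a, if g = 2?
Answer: -34527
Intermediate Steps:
a = 34835 (a = 23068 + 11767 = 34835)
(11*g)*14 - a = (11*2)*14 - 1*34835 = 22*14 - 34835 = 308 - 34835 = -34527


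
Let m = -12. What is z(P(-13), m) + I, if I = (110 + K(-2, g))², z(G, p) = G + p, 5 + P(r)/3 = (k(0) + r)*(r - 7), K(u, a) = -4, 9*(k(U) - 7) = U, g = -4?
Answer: 11569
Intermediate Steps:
k(U) = 7 + U/9
P(r) = -15 + 3*(-7 + r)*(7 + r) (P(r) = -15 + 3*(((7 + (⅑)*0) + r)*(r - 7)) = -15 + 3*(((7 + 0) + r)*(-7 + r)) = -15 + 3*((7 + r)*(-7 + r)) = -15 + 3*((-7 + r)*(7 + r)) = -15 + 3*(-7 + r)*(7 + r))
I = 11236 (I = (110 - 4)² = 106² = 11236)
z(P(-13), m) + I = ((-162 + 3*(-13)²) - 12) + 11236 = ((-162 + 3*169) - 12) + 11236 = ((-162 + 507) - 12) + 11236 = (345 - 12) + 11236 = 333 + 11236 = 11569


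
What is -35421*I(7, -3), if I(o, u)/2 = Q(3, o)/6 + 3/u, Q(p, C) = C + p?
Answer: -47228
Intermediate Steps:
I(o, u) = 1 + 6/u + o/3 (I(o, u) = 2*((o + 3)/6 + 3/u) = 2*((3 + o)*(⅙) + 3/u) = 2*((½ + o/6) + 3/u) = 2*(½ + 3/u + o/6) = 1 + 6/u + o/3)
-35421*I(7, -3) = -35421*(1 + 6/(-3) + (⅓)*7) = -35421*(1 + 6*(-⅓) + 7/3) = -35421*(1 - 2 + 7/3) = -35421*4/3 = -47228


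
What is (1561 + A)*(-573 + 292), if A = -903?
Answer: -184898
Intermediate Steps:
(1561 + A)*(-573 + 292) = (1561 - 903)*(-573 + 292) = 658*(-281) = -184898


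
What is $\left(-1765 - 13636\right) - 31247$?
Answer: $-46648$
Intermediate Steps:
$\left(-1765 - 13636\right) - 31247 = -15401 - 31247 = -46648$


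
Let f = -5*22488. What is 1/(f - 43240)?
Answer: -1/155680 ≈ -6.4234e-6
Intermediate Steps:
f = -112440
1/(f - 43240) = 1/(-112440 - 43240) = 1/(-155680) = -1/155680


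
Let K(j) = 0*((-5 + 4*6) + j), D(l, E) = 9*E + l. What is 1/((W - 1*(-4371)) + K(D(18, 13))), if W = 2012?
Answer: 1/6383 ≈ 0.00015667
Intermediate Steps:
D(l, E) = l + 9*E
K(j) = 0 (K(j) = 0*((-5 + 24) + j) = 0*(19 + j) = 0)
1/((W - 1*(-4371)) + K(D(18, 13))) = 1/((2012 - 1*(-4371)) + 0) = 1/((2012 + 4371) + 0) = 1/(6383 + 0) = 1/6383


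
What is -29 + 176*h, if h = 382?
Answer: 67203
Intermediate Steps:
-29 + 176*h = -29 + 176*382 = -29 + 67232 = 67203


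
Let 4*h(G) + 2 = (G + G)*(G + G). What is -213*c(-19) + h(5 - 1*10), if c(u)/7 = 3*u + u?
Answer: 226681/2 ≈ 1.1334e+5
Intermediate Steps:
c(u) = 28*u (c(u) = 7*(3*u + u) = 7*(4*u) = 28*u)
h(G) = -1/2 + G**2 (h(G) = -1/2 + ((G + G)*(G + G))/4 = -1/2 + ((2*G)*(2*G))/4 = -1/2 + (4*G**2)/4 = -1/2 + G**2)
-213*c(-19) + h(5 - 1*10) = -5964*(-19) + (-1/2 + (5 - 1*10)**2) = -213*(-532) + (-1/2 + (5 - 10)**2) = 113316 + (-1/2 + (-5)**2) = 113316 + (-1/2 + 25) = 113316 + 49/2 = 226681/2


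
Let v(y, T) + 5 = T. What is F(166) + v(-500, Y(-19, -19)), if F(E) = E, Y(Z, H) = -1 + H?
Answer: 141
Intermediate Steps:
v(y, T) = -5 + T
F(166) + v(-500, Y(-19, -19)) = 166 + (-5 + (-1 - 19)) = 166 + (-5 - 20) = 166 - 25 = 141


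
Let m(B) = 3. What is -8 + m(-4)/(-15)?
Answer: -41/5 ≈ -8.2000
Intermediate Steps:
-8 + m(-4)/(-15) = -8 + 3/(-15) = -8 + 3*(-1/15) = -8 - ⅕ = -41/5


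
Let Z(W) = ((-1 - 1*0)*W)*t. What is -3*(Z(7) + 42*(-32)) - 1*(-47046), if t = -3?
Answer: 51015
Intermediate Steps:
Z(W) = 3*W (Z(W) = ((-1 - 1*0)*W)*(-3) = ((-1 + 0)*W)*(-3) = -W*(-3) = 3*W)
-3*(Z(7) + 42*(-32)) - 1*(-47046) = -3*(3*7 + 42*(-32)) - 1*(-47046) = -3*(21 - 1344) + 47046 = -3*(-1323) + 47046 = 3969 + 47046 = 51015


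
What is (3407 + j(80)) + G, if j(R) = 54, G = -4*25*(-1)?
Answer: 3561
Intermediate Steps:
G = 100 (G = -100*(-1) = 100)
(3407 + j(80)) + G = (3407 + 54) + 100 = 3461 + 100 = 3561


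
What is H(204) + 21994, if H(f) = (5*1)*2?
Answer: 22004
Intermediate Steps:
H(f) = 10 (H(f) = 5*2 = 10)
H(204) + 21994 = 10 + 21994 = 22004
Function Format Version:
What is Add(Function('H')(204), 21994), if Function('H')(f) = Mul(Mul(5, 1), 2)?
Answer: 22004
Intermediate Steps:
Function('H')(f) = 10 (Function('H')(f) = Mul(5, 2) = 10)
Add(Function('H')(204), 21994) = Add(10, 21994) = 22004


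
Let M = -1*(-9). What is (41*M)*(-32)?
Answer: -11808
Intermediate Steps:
M = 9
(41*M)*(-32) = (41*9)*(-32) = 369*(-32) = -11808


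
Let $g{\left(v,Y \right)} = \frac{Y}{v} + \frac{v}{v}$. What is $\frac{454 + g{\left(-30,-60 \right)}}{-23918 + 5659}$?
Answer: $- \frac{457}{18259} \approx -0.025029$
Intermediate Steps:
$g{\left(v,Y \right)} = 1 + \frac{Y}{v}$ ($g{\left(v,Y \right)} = \frac{Y}{v} + 1 = 1 + \frac{Y}{v}$)
$\frac{454 + g{\left(-30,-60 \right)}}{-23918 + 5659} = \frac{454 + \frac{-60 - 30}{-30}}{-23918 + 5659} = \frac{454 - -3}{-18259} = \left(454 + 3\right) \left(- \frac{1}{18259}\right) = 457 \left(- \frac{1}{18259}\right) = - \frac{457}{18259}$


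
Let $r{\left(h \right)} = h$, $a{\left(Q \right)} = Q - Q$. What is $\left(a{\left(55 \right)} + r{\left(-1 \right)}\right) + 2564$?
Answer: $2563$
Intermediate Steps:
$a{\left(Q \right)} = 0$
$\left(a{\left(55 \right)} + r{\left(-1 \right)}\right) + 2564 = \left(0 - 1\right) + 2564 = -1 + 2564 = 2563$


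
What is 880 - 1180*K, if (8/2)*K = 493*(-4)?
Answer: 582620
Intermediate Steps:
K = -493 (K = (493*(-4))/4 = (¼)*(-1972) = -493)
880 - 1180*K = 880 - 1180*(-493) = 880 + 581740 = 582620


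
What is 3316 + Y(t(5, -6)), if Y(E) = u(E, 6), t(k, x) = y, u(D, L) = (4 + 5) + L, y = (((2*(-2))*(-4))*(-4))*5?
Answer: 3331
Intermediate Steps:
y = -320 (y = (-4*(-4)*(-4))*5 = (16*(-4))*5 = -64*5 = -320)
u(D, L) = 9 + L
t(k, x) = -320
Y(E) = 15 (Y(E) = 9 + 6 = 15)
3316 + Y(t(5, -6)) = 3316 + 15 = 3331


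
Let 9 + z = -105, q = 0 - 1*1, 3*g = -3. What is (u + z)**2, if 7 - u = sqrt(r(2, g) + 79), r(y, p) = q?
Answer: (107 + sqrt(78))**2 ≈ 13417.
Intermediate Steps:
g = -1 (g = (1/3)*(-3) = -1)
q = -1 (q = 0 - 1 = -1)
z = -114 (z = -9 - 105 = -114)
r(y, p) = -1
u = 7 - sqrt(78) (u = 7 - sqrt(-1 + 79) = 7 - sqrt(78) ≈ -1.8318)
(u + z)**2 = ((7 - sqrt(78)) - 114)**2 = (-107 - sqrt(78))**2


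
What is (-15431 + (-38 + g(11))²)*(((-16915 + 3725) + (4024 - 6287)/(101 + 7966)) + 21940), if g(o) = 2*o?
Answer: -1071112002725/8067 ≈ -1.3278e+8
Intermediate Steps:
(-15431 + (-38 + g(11))²)*(((-16915 + 3725) + (4024 - 6287)/(101 + 7966)) + 21940) = (-15431 + (-38 + 2*11)²)*(((-16915 + 3725) + (4024 - 6287)/(101 + 7966)) + 21940) = (-15431 + (-38 + 22)²)*((-13190 - 2263/8067) + 21940) = (-15431 + (-16)²)*((-13190 - 2263*1/8067) + 21940) = (-15431 + 256)*((-13190 - 2263/8067) + 21940) = -15175*(-106405993/8067 + 21940) = -15175*70583987/8067 = -1071112002725/8067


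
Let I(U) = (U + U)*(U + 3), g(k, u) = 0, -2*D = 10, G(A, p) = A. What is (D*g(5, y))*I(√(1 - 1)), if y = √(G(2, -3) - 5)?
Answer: 0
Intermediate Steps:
D = -5 (D = -½*10 = -5)
y = I*√3 (y = √(2 - 5) = √(-3) = I*√3 ≈ 1.732*I)
I(U) = 2*U*(3 + U) (I(U) = (2*U)*(3 + U) = 2*U*(3 + U))
(D*g(5, y))*I(√(1 - 1)) = (-5*0)*(2*√(1 - 1)*(3 + √(1 - 1))) = 0*(2*√0*(3 + √0)) = 0*(2*0*(3 + 0)) = 0*(2*0*3) = 0*0 = 0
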